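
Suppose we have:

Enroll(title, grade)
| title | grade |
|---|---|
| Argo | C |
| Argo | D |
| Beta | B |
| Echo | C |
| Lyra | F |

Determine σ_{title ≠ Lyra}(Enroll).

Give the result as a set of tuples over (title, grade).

{(Argo, C), (Argo, D), (Beta, B), (Echo, C)}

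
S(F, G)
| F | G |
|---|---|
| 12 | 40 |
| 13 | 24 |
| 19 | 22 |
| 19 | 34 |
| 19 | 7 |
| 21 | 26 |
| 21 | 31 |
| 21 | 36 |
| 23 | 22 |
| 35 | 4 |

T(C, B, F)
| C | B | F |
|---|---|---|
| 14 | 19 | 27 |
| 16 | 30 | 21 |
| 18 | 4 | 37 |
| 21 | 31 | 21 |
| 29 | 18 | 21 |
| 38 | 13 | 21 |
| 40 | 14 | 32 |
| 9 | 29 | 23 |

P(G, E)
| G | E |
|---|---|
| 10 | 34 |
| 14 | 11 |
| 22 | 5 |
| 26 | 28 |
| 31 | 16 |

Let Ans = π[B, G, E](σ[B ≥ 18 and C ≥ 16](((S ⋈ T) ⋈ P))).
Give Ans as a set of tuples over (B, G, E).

{(18, 26, 28), (18, 31, 16), (30, 26, 28), (30, 31, 16), (31, 26, 28), (31, 31, 16)}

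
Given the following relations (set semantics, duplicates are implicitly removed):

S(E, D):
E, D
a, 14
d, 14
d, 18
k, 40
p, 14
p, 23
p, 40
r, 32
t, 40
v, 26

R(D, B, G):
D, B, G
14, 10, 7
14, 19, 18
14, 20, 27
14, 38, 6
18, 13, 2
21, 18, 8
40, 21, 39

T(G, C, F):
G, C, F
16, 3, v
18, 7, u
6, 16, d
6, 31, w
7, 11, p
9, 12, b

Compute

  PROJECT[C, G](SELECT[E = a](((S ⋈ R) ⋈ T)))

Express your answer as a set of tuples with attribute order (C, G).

{(11, 7), (16, 6), (31, 6), (7, 18)}

S ⋈ R (natural join on D): {(a, 14, 10, 7), (a, 14, 19, 18), (a, 14, 20, 27), (a, 14, 38, 6), (d, 14, 10, 7), (d, 14, 19, 18), (d, 14, 20, 27), (d, 14, 38, 6), (d, 18, 13, 2), (k, 40, 21, 39), (p, 14, 10, 7), (p, 14, 19, 18), (p, 14, 20, 27), (p, 14, 38, 6), (p, 40, 21, 39), (t, 40, 21, 39)}
(S ⋈ R) ⋈ T (natural join on G): {(a, 14, 10, 7, 11, p), (a, 14, 19, 18, 7, u), (a, 14, 38, 6, 16, d), (a, 14, 38, 6, 31, w), (d, 14, 10, 7, 11, p), (d, 14, 19, 18, 7, u), (d, 14, 38, 6, 16, d), (d, 14, 38, 6, 31, w), (p, 14, 10, 7, 11, p), (p, 14, 19, 18, 7, u), (p, 14, 38, 6, 16, d), (p, 14, 38, 6, 31, w)}
Apply σ_{E = a}; surviving tuples: {(a, 14, 10, 7, 11, p), (a, 14, 19, 18, 7, u), (a, 14, 38, 6, 16, d), (a, 14, 38, 6, 31, w)}
Projecting to C, G: {(11, 7), (16, 6), (31, 6), (7, 18)}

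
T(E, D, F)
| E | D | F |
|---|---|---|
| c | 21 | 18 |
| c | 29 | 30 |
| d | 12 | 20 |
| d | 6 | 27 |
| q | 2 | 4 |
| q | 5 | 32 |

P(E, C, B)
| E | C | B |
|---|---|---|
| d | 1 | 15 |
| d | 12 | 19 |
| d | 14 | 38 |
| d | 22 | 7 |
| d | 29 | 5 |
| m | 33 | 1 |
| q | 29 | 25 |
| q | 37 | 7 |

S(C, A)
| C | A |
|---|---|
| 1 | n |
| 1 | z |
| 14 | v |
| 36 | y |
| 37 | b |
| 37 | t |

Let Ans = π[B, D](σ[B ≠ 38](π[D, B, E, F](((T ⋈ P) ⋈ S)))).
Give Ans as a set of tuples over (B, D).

{(15, 12), (15, 6), (7, 2), (7, 5)}

Joining T and P on E yields {(d, 12, 20, 1, 15), (d, 12, 20, 12, 19), (d, 12, 20, 14, 38), (d, 12, 20, 22, 7), (d, 12, 20, 29, 5), (d, 6, 27, 1, 15), (d, 6, 27, 12, 19), (d, 6, 27, 14, 38), (d, 6, 27, 22, 7), (d, 6, 27, 29, 5), (q, 2, 4, 29, 25), (q, 2, 4, 37, 7), (q, 5, 32, 29, 25), (q, 5, 32, 37, 7)}.
Joining (T ⋈ P) and S on C yields {(d, 12, 20, 1, 15, n), (d, 12, 20, 1, 15, z), (d, 12, 20, 14, 38, v), (d, 6, 27, 1, 15, n), (d, 6, 27, 1, 15, z), (d, 6, 27, 14, 38, v), (q, 2, 4, 37, 7, b), (q, 2, 4, 37, 7, t), (q, 5, 32, 37, 7, b), (q, 5, 32, 37, 7, t)}.
Keep only column(s) D, B, E, F (4 duplicate(s) eliminated): {(12, 15, d, 20), (12, 38, d, 20), (2, 7, q, 4), (5, 7, q, 32), (6, 15, d, 27), (6, 38, d, 27)}
σ[B ≠ 38]: keep tuples satisfying B ≠ 38 → {(12, 15, d, 20), (2, 7, q, 4), (5, 7, q, 32), (6, 15, d, 27)}
Keep only column(s) B, D: {(15, 12), (15, 6), (7, 2), (7, 5)}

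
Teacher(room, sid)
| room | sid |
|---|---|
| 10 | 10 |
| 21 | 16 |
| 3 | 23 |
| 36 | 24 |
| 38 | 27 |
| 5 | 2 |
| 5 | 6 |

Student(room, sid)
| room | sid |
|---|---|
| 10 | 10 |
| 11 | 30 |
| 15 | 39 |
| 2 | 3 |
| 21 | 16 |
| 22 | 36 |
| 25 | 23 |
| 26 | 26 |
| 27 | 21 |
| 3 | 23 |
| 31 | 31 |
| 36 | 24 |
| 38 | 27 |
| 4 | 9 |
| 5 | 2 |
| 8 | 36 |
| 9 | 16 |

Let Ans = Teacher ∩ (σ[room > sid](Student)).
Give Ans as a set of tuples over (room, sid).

{(21, 16), (36, 24), (38, 27), (5, 2)}

Filtering on room > sid leaves {(21, 16), (25, 23), (27, 21), (36, 24), (38, 27), (5, 2)}.
Set intersection of the two operands is {(21, 16), (36, 24), (38, 27), (5, 2)}.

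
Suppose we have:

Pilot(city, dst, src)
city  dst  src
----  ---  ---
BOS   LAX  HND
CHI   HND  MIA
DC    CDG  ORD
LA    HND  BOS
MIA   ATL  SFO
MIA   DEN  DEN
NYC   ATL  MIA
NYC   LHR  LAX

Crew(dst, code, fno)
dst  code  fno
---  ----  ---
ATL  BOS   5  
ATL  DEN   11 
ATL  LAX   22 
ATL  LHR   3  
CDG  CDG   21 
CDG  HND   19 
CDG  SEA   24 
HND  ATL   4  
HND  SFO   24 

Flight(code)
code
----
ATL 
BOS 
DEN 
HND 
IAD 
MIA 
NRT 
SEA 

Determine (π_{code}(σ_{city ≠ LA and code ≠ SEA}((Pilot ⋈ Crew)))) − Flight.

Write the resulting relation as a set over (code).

Joining Pilot and Crew on dst yields {(CHI, HND, MIA, ATL, 4), (CHI, HND, MIA, SFO, 24), (DC, CDG, ORD, CDG, 21), (DC, CDG, ORD, HND, 19), (DC, CDG, ORD, SEA, 24), (LA, HND, BOS, ATL, 4), (LA, HND, BOS, SFO, 24), (MIA, ATL, SFO, BOS, 5), (MIA, ATL, SFO, DEN, 11), (MIA, ATL, SFO, LAX, 22), (MIA, ATL, SFO, LHR, 3), (NYC, ATL, MIA, BOS, 5), (NYC, ATL, MIA, DEN, 11), (NYC, ATL, MIA, LAX, 22), (NYC, ATL, MIA, LHR, 3)}.
Filtering on city ≠ LA and code ≠ SEA leaves {(CHI, HND, MIA, ATL, 4), (CHI, HND, MIA, SFO, 24), (DC, CDG, ORD, CDG, 21), (DC, CDG, ORD, HND, 19), (MIA, ATL, SFO, BOS, 5), (MIA, ATL, SFO, DEN, 11), (MIA, ATL, SFO, LAX, 22), (MIA, ATL, SFO, LHR, 3), (NYC, ATL, MIA, BOS, 5), (NYC, ATL, MIA, DEN, 11), (NYC, ATL, MIA, LAX, 22), (NYC, ATL, MIA, LHR, 3)}.
Keep only column(s) code (4 duplicate(s) eliminated): {ATL, BOS, CDG, DEN, HND, LAX, LHR, SFO}
Difference: {ATL, BOS, CDG, DEN, HND, LAX, LHR, SFO} with {ATL, BOS, DEN, HND, IAD, MIA, NRT, SEA} → {CDG, LAX, LHR, SFO}

{CDG, LAX, LHR, SFO}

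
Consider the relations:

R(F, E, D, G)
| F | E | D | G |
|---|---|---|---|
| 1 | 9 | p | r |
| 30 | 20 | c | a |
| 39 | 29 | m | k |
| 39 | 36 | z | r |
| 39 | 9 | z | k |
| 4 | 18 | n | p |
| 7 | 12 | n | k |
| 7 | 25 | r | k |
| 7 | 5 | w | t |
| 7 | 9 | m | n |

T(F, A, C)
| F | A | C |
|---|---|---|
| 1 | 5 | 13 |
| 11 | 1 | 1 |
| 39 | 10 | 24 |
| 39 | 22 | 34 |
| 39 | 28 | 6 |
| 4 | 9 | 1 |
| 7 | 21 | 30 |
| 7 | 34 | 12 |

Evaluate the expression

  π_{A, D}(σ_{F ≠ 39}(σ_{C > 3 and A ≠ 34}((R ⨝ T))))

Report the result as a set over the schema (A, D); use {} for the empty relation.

Joining R and T on F yields {(1, 9, p, r, 5, 13), (39, 29, m, k, 10, 24), (39, 29, m, k, 22, 34), (39, 29, m, k, 28, 6), (39, 36, z, r, 10, 24), (39, 36, z, r, 22, 34), (39, 36, z, r, 28, 6), (39, 9, z, k, 10, 24), (39, 9, z, k, 22, 34), (39, 9, z, k, 28, 6), (4, 18, n, p, 9, 1), (7, 12, n, k, 21, 30), (7, 12, n, k, 34, 12), (7, 25, r, k, 21, 30), (7, 25, r, k, 34, 12), (7, 5, w, t, 21, 30), (7, 5, w, t, 34, 12), (7, 9, m, n, 21, 30), (7, 9, m, n, 34, 12)}.
Apply σ_{C > 3 and A ≠ 34}; surviving tuples: {(1, 9, p, r, 5, 13), (39, 29, m, k, 10, 24), (39, 29, m, k, 22, 34), (39, 29, m, k, 28, 6), (39, 36, z, r, 10, 24), (39, 36, z, r, 22, 34), (39, 36, z, r, 28, 6), (39, 9, z, k, 10, 24), (39, 9, z, k, 22, 34), (39, 9, z, k, 28, 6), (7, 12, n, k, 21, 30), (7, 25, r, k, 21, 30), (7, 5, w, t, 21, 30), (7, 9, m, n, 21, 30)}
Apply σ_{F ≠ 39}; surviving tuples: {(1, 9, p, r, 5, 13), (7, 12, n, k, 21, 30), (7, 25, r, k, 21, 30), (7, 5, w, t, 21, 30), (7, 9, m, n, 21, 30)}
Projecting to A, D: {(21, m), (21, n), (21, r), (21, w), (5, p)}

{(21, m), (21, n), (21, r), (21, w), (5, p)}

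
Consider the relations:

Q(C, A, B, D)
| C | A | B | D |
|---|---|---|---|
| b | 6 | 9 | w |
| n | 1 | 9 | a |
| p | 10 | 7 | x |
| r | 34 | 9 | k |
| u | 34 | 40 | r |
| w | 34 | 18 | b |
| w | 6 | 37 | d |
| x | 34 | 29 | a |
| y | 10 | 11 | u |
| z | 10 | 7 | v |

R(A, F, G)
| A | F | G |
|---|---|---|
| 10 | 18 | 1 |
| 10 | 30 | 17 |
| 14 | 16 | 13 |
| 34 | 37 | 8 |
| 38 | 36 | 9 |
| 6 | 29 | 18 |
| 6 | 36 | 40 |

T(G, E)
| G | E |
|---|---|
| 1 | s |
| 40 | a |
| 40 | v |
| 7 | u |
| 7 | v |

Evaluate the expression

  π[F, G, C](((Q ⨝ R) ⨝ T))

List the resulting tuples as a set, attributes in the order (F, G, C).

{(18, 1, p), (18, 1, y), (18, 1, z), (36, 40, b), (36, 40, w)}

Q ⋈ R (natural join on A): {(b, 6, 9, w, 29, 18), (b, 6, 9, w, 36, 40), (p, 10, 7, x, 18, 1), (p, 10, 7, x, 30, 17), (r, 34, 9, k, 37, 8), (u, 34, 40, r, 37, 8), (w, 34, 18, b, 37, 8), (w, 6, 37, d, 29, 18), (w, 6, 37, d, 36, 40), (x, 34, 29, a, 37, 8), (y, 10, 11, u, 18, 1), (y, 10, 11, u, 30, 17), (z, 10, 7, v, 18, 1), (z, 10, 7, v, 30, 17)}
(Q ⨝ R) ⋈ T (natural join on G): {(b, 6, 9, w, 36, 40, a), (b, 6, 9, w, 36, 40, v), (p, 10, 7, x, 18, 1, s), (w, 6, 37, d, 36, 40, a), (w, 6, 37, d, 36, 40, v), (y, 10, 11, u, 18, 1, s), (z, 10, 7, v, 18, 1, s)}
π_{F, G, C} gives {(18, 1, p), (18, 1, y), (18, 1, z), (36, 40, b), (36, 40, w)} (2 duplicate(s) eliminated).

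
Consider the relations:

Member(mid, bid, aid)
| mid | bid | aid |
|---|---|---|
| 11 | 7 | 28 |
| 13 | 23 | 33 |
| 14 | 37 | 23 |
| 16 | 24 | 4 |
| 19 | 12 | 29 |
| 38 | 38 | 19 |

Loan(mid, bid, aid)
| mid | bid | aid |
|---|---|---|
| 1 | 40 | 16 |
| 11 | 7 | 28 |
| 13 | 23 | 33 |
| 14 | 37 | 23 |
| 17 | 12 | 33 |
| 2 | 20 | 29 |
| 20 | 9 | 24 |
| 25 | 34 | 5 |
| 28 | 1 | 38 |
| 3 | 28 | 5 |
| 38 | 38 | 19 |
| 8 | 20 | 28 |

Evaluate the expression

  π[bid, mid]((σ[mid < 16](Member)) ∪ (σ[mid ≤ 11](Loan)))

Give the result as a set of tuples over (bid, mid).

σ[mid < 16]: keep tuples satisfying mid < 16 → {(11, 7, 28), (13, 23, 33), (14, 37, 23)}
σ[mid ≤ 11]: keep tuples satisfying mid ≤ 11 → {(1, 40, 16), (11, 7, 28), (2, 20, 29), (3, 28, 5), (8, 20, 28)}
Set union of the two operands is {(1, 40, 16), (11, 7, 28), (13, 23, 33), (14, 37, 23), (2, 20, 29), (3, 28, 5), (8, 20, 28)}.
π[bid, mid]: project onto (bid, mid) → {(20, 2), (20, 8), (23, 13), (28, 3), (37, 14), (40, 1), (7, 11)}

{(20, 2), (20, 8), (23, 13), (28, 3), (37, 14), (40, 1), (7, 11)}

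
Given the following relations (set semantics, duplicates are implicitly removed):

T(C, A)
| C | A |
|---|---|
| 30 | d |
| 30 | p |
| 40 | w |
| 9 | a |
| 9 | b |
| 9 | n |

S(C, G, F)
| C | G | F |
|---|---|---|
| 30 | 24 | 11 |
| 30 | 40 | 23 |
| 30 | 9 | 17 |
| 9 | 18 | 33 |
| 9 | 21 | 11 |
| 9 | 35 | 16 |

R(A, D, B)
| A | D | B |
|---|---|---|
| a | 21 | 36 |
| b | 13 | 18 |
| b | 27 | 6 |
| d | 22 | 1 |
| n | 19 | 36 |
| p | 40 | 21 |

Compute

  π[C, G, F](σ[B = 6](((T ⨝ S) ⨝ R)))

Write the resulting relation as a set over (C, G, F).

{(9, 18, 33), (9, 21, 11), (9, 35, 16)}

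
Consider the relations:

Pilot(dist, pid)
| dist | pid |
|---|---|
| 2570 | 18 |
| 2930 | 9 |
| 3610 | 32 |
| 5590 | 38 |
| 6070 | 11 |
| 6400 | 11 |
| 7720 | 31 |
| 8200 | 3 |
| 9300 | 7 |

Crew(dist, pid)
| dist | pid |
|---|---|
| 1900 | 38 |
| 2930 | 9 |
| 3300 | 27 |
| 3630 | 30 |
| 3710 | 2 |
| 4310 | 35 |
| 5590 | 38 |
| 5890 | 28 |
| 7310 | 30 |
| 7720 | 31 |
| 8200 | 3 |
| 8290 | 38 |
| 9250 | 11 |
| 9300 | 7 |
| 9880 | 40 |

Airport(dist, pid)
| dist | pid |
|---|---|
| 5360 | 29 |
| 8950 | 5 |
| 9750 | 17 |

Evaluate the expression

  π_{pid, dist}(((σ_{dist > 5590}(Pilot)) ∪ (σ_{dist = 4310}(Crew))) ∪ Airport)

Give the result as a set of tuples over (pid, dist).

{(11, 6070), (11, 6400), (17, 9750), (29, 5360), (3, 8200), (31, 7720), (35, 4310), (5, 8950), (7, 9300)}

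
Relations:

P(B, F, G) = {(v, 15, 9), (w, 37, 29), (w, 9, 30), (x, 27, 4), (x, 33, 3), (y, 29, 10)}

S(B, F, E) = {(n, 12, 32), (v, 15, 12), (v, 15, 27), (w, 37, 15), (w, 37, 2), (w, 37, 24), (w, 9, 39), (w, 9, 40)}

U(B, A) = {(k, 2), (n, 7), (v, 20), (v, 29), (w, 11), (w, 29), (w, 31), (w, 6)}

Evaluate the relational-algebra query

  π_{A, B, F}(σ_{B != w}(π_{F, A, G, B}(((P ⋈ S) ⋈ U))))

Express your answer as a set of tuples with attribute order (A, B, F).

{(20, v, 15), (29, v, 15)}

Joining P and S on B, F yields {(v, 15, 9, 12), (v, 15, 9, 27), (w, 37, 29, 15), (w, 37, 29, 2), (w, 37, 29, 24), (w, 9, 30, 39), (w, 9, 30, 40)}.
Joining (P ⋈ S) and U on B yields {(v, 15, 9, 12, 20), (v, 15, 9, 12, 29), (v, 15, 9, 27, 20), (v, 15, 9, 27, 29), (w, 37, 29, 15, 11), (w, 37, 29, 15, 29), (w, 37, 29, 15, 31), (w, 37, 29, 15, 6), (w, 37, 29, 2, 11), (w, 37, 29, 2, 29), (w, 37, 29, 2, 31), (w, 37, 29, 2, 6), (w, 37, 29, 24, 11), (w, 37, 29, 24, 29), (w, 37, 29, 24, 31), (w, 37, 29, 24, 6), (w, 9, 30, 39, 11), (w, 9, 30, 39, 29), (w, 9, 30, 39, 31), (w, 9, 30, 39, 6), (w, 9, 30, 40, 11), (w, 9, 30, 40, 29), (w, 9, 30, 40, 31), (w, 9, 30, 40, 6)}.
π_{F, A, G, B} gives {(15, 20, 9, v), (15, 29, 9, v), (37, 11, 29, w), (37, 29, 29, w), (37, 31, 29, w), (37, 6, 29, w), (9, 11, 30, w), (9, 29, 30, w), (9, 31, 30, w), (9, 6, 30, w)} (14 duplicate(s) eliminated).
σ[B != w]: keep tuples satisfying B != w → {(15, 20, 9, v), (15, 29, 9, v)}
π_{A, B, F} gives {(20, v, 15), (29, v, 15)}.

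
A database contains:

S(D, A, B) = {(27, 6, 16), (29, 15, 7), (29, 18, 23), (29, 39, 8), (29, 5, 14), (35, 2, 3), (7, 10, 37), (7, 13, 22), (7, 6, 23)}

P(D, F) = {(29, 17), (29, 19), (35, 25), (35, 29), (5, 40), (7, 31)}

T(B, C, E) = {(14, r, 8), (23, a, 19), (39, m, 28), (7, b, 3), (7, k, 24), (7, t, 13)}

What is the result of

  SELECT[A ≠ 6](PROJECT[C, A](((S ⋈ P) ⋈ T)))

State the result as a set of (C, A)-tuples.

{(a, 18), (b, 15), (k, 15), (r, 5), (t, 15)}

S ⋈ P (natural join on D): {(29, 15, 7, 17), (29, 15, 7, 19), (29, 18, 23, 17), (29, 18, 23, 19), (29, 39, 8, 17), (29, 39, 8, 19), (29, 5, 14, 17), (29, 5, 14, 19), (35, 2, 3, 25), (35, 2, 3, 29), (7, 10, 37, 31), (7, 13, 22, 31), (7, 6, 23, 31)}
(S ⋈ P) ⋈ T (natural join on B): {(29, 15, 7, 17, b, 3), (29, 15, 7, 17, k, 24), (29, 15, 7, 17, t, 13), (29, 15, 7, 19, b, 3), (29, 15, 7, 19, k, 24), (29, 15, 7, 19, t, 13), (29, 18, 23, 17, a, 19), (29, 18, 23, 19, a, 19), (29, 5, 14, 17, r, 8), (29, 5, 14, 19, r, 8), (7, 6, 23, 31, a, 19)}
π_{C, A} gives {(a, 18), (a, 6), (b, 15), (k, 15), (r, 5), (t, 15)} (5 duplicate(s) eliminated).
σ[A ≠ 6]: keep tuples satisfying A ≠ 6 → {(a, 18), (b, 15), (k, 15), (r, 5), (t, 15)}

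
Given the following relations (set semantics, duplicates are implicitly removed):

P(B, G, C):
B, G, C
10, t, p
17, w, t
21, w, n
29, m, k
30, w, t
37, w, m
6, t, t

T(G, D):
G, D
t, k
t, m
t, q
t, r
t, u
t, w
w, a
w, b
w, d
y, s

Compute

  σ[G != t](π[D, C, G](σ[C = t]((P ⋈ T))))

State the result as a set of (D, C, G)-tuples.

Joining P and T on G yields {(10, t, p, k), (10, t, p, m), (10, t, p, q), (10, t, p, r), (10, t, p, u), (10, t, p, w), (17, w, t, a), (17, w, t, b), (17, w, t, d), (21, w, n, a), (21, w, n, b), (21, w, n, d), (30, w, t, a), (30, w, t, b), (30, w, t, d), (37, w, m, a), (37, w, m, b), (37, w, m, d), (6, t, t, k), (6, t, t, m), (6, t, t, q), (6, t, t, r), (6, t, t, u), (6, t, t, w)}.
Apply σ_{C = t}; surviving tuples: {(17, w, t, a), (17, w, t, b), (17, w, t, d), (30, w, t, a), (30, w, t, b), (30, w, t, d), (6, t, t, k), (6, t, t, m), (6, t, t, q), (6, t, t, r), (6, t, t, u), (6, t, t, w)}
Projecting to D, C, G (3 duplicate(s) eliminated): {(a, t, w), (b, t, w), (d, t, w), (k, t, t), (m, t, t), (q, t, t), (r, t, t), (u, t, t), (w, t, t)}
Apply σ_{G != t}; surviving tuples: {(a, t, w), (b, t, w), (d, t, w)}

{(a, t, w), (b, t, w), (d, t, w)}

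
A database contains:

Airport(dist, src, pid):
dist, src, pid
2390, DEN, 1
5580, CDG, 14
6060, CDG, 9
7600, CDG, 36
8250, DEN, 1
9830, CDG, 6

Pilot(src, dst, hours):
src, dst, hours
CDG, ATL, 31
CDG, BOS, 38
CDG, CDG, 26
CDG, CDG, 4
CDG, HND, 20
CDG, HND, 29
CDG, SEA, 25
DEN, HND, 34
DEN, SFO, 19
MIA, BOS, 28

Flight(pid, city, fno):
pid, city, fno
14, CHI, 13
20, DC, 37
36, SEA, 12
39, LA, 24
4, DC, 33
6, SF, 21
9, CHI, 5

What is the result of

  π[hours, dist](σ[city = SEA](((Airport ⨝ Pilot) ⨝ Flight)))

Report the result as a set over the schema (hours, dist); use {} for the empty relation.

Joining Airport and Pilot on src yields {(2390, DEN, 1, HND, 34), (2390, DEN, 1, SFO, 19), (5580, CDG, 14, ATL, 31), (5580, CDG, 14, BOS, 38), (5580, CDG, 14, CDG, 26), (5580, CDG, 14, CDG, 4), (5580, CDG, 14, HND, 20), (5580, CDG, 14, HND, 29), (5580, CDG, 14, SEA, 25), (6060, CDG, 9, ATL, 31), (6060, CDG, 9, BOS, 38), (6060, CDG, 9, CDG, 26), (6060, CDG, 9, CDG, 4), (6060, CDG, 9, HND, 20), (6060, CDG, 9, HND, 29), (6060, CDG, 9, SEA, 25), (7600, CDG, 36, ATL, 31), (7600, CDG, 36, BOS, 38), (7600, CDG, 36, CDG, 26), (7600, CDG, 36, CDG, 4), (7600, CDG, 36, HND, 20), (7600, CDG, 36, HND, 29), (7600, CDG, 36, SEA, 25), (8250, DEN, 1, HND, 34), (8250, DEN, 1, SFO, 19), (9830, CDG, 6, ATL, 31), (9830, CDG, 6, BOS, 38), (9830, CDG, 6, CDG, 26), (9830, CDG, 6, CDG, 4), (9830, CDG, 6, HND, 20), (9830, CDG, 6, HND, 29), (9830, CDG, 6, SEA, 25)}.
Joining (Airport ⨝ Pilot) and Flight on pid yields {(5580, CDG, 14, ATL, 31, CHI, 13), (5580, CDG, 14, BOS, 38, CHI, 13), (5580, CDG, 14, CDG, 26, CHI, 13), (5580, CDG, 14, CDG, 4, CHI, 13), (5580, CDG, 14, HND, 20, CHI, 13), (5580, CDG, 14, HND, 29, CHI, 13), (5580, CDG, 14, SEA, 25, CHI, 13), (6060, CDG, 9, ATL, 31, CHI, 5), (6060, CDG, 9, BOS, 38, CHI, 5), (6060, CDG, 9, CDG, 26, CHI, 5), (6060, CDG, 9, CDG, 4, CHI, 5), (6060, CDG, 9, HND, 20, CHI, 5), (6060, CDG, 9, HND, 29, CHI, 5), (6060, CDG, 9, SEA, 25, CHI, 5), (7600, CDG, 36, ATL, 31, SEA, 12), (7600, CDG, 36, BOS, 38, SEA, 12), (7600, CDG, 36, CDG, 26, SEA, 12), (7600, CDG, 36, CDG, 4, SEA, 12), (7600, CDG, 36, HND, 20, SEA, 12), (7600, CDG, 36, HND, 29, SEA, 12), (7600, CDG, 36, SEA, 25, SEA, 12), (9830, CDG, 6, ATL, 31, SF, 21), (9830, CDG, 6, BOS, 38, SF, 21), (9830, CDG, 6, CDG, 26, SF, 21), (9830, CDG, 6, CDG, 4, SF, 21), (9830, CDG, 6, HND, 20, SF, 21), (9830, CDG, 6, HND, 29, SF, 21), (9830, CDG, 6, SEA, 25, SF, 21)}.
Filtering on city = SEA leaves {(7600, CDG, 36, ATL, 31, SEA, 12), (7600, CDG, 36, BOS, 38, SEA, 12), (7600, CDG, 36, CDG, 26, SEA, 12), (7600, CDG, 36, CDG, 4, SEA, 12), (7600, CDG, 36, HND, 20, SEA, 12), (7600, CDG, 36, HND, 29, SEA, 12), (7600, CDG, 36, SEA, 25, SEA, 12)}.
π_{hours, dist} gives {(20, 7600), (25, 7600), (26, 7600), (29, 7600), (31, 7600), (38, 7600), (4, 7600)}.

{(20, 7600), (25, 7600), (26, 7600), (29, 7600), (31, 7600), (38, 7600), (4, 7600)}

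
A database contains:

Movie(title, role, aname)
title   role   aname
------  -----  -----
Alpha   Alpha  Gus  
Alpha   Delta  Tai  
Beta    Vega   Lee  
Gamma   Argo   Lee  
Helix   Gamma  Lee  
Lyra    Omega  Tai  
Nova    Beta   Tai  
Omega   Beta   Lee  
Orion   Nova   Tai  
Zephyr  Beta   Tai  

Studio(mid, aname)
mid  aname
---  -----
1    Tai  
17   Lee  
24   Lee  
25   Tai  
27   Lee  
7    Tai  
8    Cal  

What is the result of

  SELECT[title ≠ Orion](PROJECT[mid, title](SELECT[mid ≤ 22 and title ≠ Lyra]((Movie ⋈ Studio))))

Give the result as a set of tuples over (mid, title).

Natural join on aname: {(Alpha, Delta, Tai, 1), (Alpha, Delta, Tai, 25), (Alpha, Delta, Tai, 7), (Beta, Vega, Lee, 17), (Beta, Vega, Lee, 24), (Beta, Vega, Lee, 27), (Gamma, Argo, Lee, 17), (Gamma, Argo, Lee, 24), (Gamma, Argo, Lee, 27), (Helix, Gamma, Lee, 17), (Helix, Gamma, Lee, 24), (Helix, Gamma, Lee, 27), (Lyra, Omega, Tai, 1), (Lyra, Omega, Tai, 25), (Lyra, Omega, Tai, 7), (Nova, Beta, Tai, 1), (Nova, Beta, Tai, 25), (Nova, Beta, Tai, 7), (Omega, Beta, Lee, 17), (Omega, Beta, Lee, 24), (Omega, Beta, Lee, 27), (Orion, Nova, Tai, 1), (Orion, Nova, Tai, 25), (Orion, Nova, Tai, 7), (Zephyr, Beta, Tai, 1), (Zephyr, Beta, Tai, 25), (Zephyr, Beta, Tai, 7)}
Selection mid ≤ 22 and title ≠ Lyra: {(Alpha, Delta, Tai, 1), (Alpha, Delta, Tai, 7), (Beta, Vega, Lee, 17), (Gamma, Argo, Lee, 17), (Helix, Gamma, Lee, 17), (Nova, Beta, Tai, 1), (Nova, Beta, Tai, 7), (Omega, Beta, Lee, 17), (Orion, Nova, Tai, 1), (Orion, Nova, Tai, 7), (Zephyr, Beta, Tai, 1), (Zephyr, Beta, Tai, 7)}
Keep only column(s) mid, title: {(1, Alpha), (1, Nova), (1, Orion), (1, Zephyr), (17, Beta), (17, Gamma), (17, Helix), (17, Omega), (7, Alpha), (7, Nova), (7, Orion), (7, Zephyr)}
Selection title ≠ Orion: {(1, Alpha), (1, Nova), (1, Zephyr), (17, Beta), (17, Gamma), (17, Helix), (17, Omega), (7, Alpha), (7, Nova), (7, Zephyr)}

{(1, Alpha), (1, Nova), (1, Zephyr), (17, Beta), (17, Gamma), (17, Helix), (17, Omega), (7, Alpha), (7, Nova), (7, Zephyr)}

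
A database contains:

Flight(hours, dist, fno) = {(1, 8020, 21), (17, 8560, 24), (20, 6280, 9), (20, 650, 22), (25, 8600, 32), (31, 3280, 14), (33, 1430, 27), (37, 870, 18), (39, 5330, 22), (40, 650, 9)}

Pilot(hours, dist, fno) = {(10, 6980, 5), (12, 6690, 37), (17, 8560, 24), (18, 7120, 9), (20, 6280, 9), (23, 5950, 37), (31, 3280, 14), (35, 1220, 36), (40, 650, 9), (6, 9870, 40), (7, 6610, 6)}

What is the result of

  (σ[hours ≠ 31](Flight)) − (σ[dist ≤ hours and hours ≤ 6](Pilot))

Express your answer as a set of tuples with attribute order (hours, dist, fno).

{(1, 8020, 21), (17, 8560, 24), (20, 6280, 9), (20, 650, 22), (25, 8600, 32), (33, 1430, 27), (37, 870, 18), (39, 5330, 22), (40, 650, 9)}

Filtering on hours ≠ 31 leaves {(1, 8020, 21), (17, 8560, 24), (20, 6280, 9), (20, 650, 22), (25, 8600, 32), (33, 1430, 27), (37, 870, 18), (39, 5330, 22), (40, 650, 9)}.
Filtering on dist ≤ hours and hours ≤ 6 leaves {}.
Taking the difference: {(1, 8020, 21), (17, 8560, 24), (20, 6280, 9), (20, 650, 22), (25, 8600, 32), (33, 1430, 27), (37, 870, 18), (39, 5330, 22), (40, 650, 9)}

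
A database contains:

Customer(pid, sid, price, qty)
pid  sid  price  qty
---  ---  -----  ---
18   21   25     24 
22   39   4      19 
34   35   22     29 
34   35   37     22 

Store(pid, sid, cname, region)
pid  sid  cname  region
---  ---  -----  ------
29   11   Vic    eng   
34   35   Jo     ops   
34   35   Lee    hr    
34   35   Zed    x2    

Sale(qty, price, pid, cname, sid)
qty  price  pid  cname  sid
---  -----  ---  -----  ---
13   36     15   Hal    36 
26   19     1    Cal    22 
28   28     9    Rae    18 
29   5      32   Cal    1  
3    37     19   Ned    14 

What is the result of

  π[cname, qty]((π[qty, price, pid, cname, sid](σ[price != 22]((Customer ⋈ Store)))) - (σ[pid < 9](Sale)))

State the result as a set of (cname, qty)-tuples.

Customer ⋈ Store (natural join on pid, sid): {(34, 35, 22, 29, Jo, ops), (34, 35, 22, 29, Lee, hr), (34, 35, 22, 29, Zed, x2), (34, 35, 37, 22, Jo, ops), (34, 35, 37, 22, Lee, hr), (34, 35, 37, 22, Zed, x2)}
Filtering on price != 22 leaves {(34, 35, 37, 22, Jo, ops), (34, 35, 37, 22, Lee, hr), (34, 35, 37, 22, Zed, x2)}.
Projecting to qty, price, pid, cname, sid: {(22, 37, 34, Jo, 35), (22, 37, 34, Lee, 35), (22, 37, 34, Zed, 35)}
Filtering on pid < 9 leaves {(26, 19, 1, Cal, 22)}.
Difference: {(22, 37, 34, Jo, 35), (22, 37, 34, Lee, 35), (22, 37, 34, Zed, 35)} with {(26, 19, 1, Cal, 22)} → {(22, 37, 34, Jo, 35), (22, 37, 34, Lee, 35), (22, 37, 34, Zed, 35)}
Projecting to cname, qty: {(Jo, 22), (Lee, 22), (Zed, 22)}

{(Jo, 22), (Lee, 22), (Zed, 22)}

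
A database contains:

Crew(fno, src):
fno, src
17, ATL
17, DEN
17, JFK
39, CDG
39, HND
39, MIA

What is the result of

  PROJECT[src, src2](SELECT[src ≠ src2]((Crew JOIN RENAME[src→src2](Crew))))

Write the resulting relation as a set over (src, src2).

{(ATL, DEN), (ATL, JFK), (CDG, HND), (CDG, MIA), (DEN, ATL), (DEN, JFK), (HND, CDG), (HND, MIA), (JFK, ATL), (JFK, DEN), (MIA, CDG), (MIA, HND)}

ρ[src→src2]: schema becomes (fno, src2); tuples unchanged.
Natural join on fno: {(17, ATL, ATL), (17, ATL, DEN), (17, ATL, JFK), (17, DEN, ATL), (17, DEN, DEN), (17, DEN, JFK), (17, JFK, ATL), (17, JFK, DEN), (17, JFK, JFK), (39, CDG, CDG), (39, CDG, HND), (39, CDG, MIA), (39, HND, CDG), (39, HND, HND), (39, HND, MIA), (39, MIA, CDG), (39, MIA, HND), (39, MIA, MIA)}
Selection src ≠ src2: {(17, ATL, DEN), (17, ATL, JFK), (17, DEN, ATL), (17, DEN, JFK), (17, JFK, ATL), (17, JFK, DEN), (39, CDG, HND), (39, CDG, MIA), (39, HND, CDG), (39, HND, MIA), (39, MIA, CDG), (39, MIA, HND)}
π_{src, src2} gives {(ATL, DEN), (ATL, JFK), (CDG, HND), (CDG, MIA), (DEN, ATL), (DEN, JFK), (HND, CDG), (HND, MIA), (JFK, ATL), (JFK, DEN), (MIA, CDG), (MIA, HND)}.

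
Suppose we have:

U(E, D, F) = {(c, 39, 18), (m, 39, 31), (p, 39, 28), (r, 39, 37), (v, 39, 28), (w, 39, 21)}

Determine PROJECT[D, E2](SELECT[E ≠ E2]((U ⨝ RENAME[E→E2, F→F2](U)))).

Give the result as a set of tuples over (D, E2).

ρ[E→E2, F→F2]: schema becomes (E2, D, F2); tuples unchanged.
U ⋈ RENAME[E→E2, F→F2](U) (natural join on D): {(c, 39, 18, c, 18), (c, 39, 18, m, 31), (c, 39, 18, p, 28), (c, 39, 18, r, 37), (c, 39, 18, v, 28), (c, 39, 18, w, 21), (m, 39, 31, c, 18), (m, 39, 31, m, 31), (m, 39, 31, p, 28), (m, 39, 31, r, 37), (m, 39, 31, v, 28), (m, 39, 31, w, 21), (p, 39, 28, c, 18), (p, 39, 28, m, 31), (p, 39, 28, p, 28), (p, 39, 28, r, 37), (p, 39, 28, v, 28), (p, 39, 28, w, 21), (r, 39, 37, c, 18), (r, 39, 37, m, 31), (r, 39, 37, p, 28), (r, 39, 37, r, 37), (r, 39, 37, v, 28), (r, 39, 37, w, 21), (v, 39, 28, c, 18), (v, 39, 28, m, 31), (v, 39, 28, p, 28), (v, 39, 28, r, 37), (v, 39, 28, v, 28), (v, 39, 28, w, 21), (w, 39, 21, c, 18), (w, 39, 21, m, 31), (w, 39, 21, p, 28), (w, 39, 21, r, 37), (w, 39, 21, v, 28), (w, 39, 21, w, 21)}
Selection E ≠ E2: {(c, 39, 18, m, 31), (c, 39, 18, p, 28), (c, 39, 18, r, 37), (c, 39, 18, v, 28), (c, 39, 18, w, 21), (m, 39, 31, c, 18), (m, 39, 31, p, 28), (m, 39, 31, r, 37), (m, 39, 31, v, 28), (m, 39, 31, w, 21), (p, 39, 28, c, 18), (p, 39, 28, m, 31), (p, 39, 28, r, 37), (p, 39, 28, v, 28), (p, 39, 28, w, 21), (r, 39, 37, c, 18), (r, 39, 37, m, 31), (r, 39, 37, p, 28), (r, 39, 37, v, 28), (r, 39, 37, w, 21), (v, 39, 28, c, 18), (v, 39, 28, m, 31), (v, 39, 28, p, 28), (v, 39, 28, r, 37), (v, 39, 28, w, 21), (w, 39, 21, c, 18), (w, 39, 21, m, 31), (w, 39, 21, p, 28), (w, 39, 21, r, 37), (w, 39, 21, v, 28)}
Projecting to D, E2 (24 duplicate(s) eliminated): {(39, c), (39, m), (39, p), (39, r), (39, v), (39, w)}

{(39, c), (39, m), (39, p), (39, r), (39, v), (39, w)}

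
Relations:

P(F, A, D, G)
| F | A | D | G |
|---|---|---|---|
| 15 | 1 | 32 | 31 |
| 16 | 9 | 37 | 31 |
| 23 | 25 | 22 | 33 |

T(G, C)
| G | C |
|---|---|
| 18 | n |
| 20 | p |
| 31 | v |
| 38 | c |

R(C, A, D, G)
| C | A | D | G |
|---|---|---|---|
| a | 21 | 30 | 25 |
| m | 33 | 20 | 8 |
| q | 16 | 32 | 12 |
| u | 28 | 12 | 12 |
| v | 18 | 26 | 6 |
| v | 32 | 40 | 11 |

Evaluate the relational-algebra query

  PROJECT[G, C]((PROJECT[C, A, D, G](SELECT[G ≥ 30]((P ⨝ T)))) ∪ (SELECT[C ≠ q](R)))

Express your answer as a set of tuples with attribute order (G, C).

{(11, v), (12, u), (25, a), (31, v), (6, v), (8, m)}

Natural join on G: {(15, 1, 32, 31, v), (16, 9, 37, 31, v)}
Selection G ≥ 30: {(15, 1, 32, 31, v), (16, 9, 37, 31, v)}
Projecting to C, A, D, G: {(v, 1, 32, 31), (v, 9, 37, 31)}
Selection C ≠ q: {(a, 21, 30, 25), (m, 33, 20, 8), (u, 28, 12, 12), (v, 18, 26, 6), (v, 32, 40, 11)}
Union: {(v, 1, 32, 31), (v, 9, 37, 31)} with {(a, 21, 30, 25), (m, 33, 20, 8), (u, 28, 12, 12), (v, 18, 26, 6), (v, 32, 40, 11)} → {(a, 21, 30, 25), (m, 33, 20, 8), (u, 28, 12, 12), (v, 1, 32, 31), (v, 18, 26, 6), (v, 32, 40, 11), (v, 9, 37, 31)}
Projecting to G, C (1 duplicate(s) eliminated): {(11, v), (12, u), (25, a), (31, v), (6, v), (8, m)}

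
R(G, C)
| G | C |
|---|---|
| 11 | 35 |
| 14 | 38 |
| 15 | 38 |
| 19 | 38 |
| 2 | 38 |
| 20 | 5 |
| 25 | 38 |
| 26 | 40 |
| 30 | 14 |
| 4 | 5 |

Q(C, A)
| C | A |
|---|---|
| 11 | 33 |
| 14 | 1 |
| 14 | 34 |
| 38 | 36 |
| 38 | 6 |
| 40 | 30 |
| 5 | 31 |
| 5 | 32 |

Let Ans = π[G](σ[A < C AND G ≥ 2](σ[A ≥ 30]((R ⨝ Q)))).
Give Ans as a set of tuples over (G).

{14, 15, 19, 2, 25, 26}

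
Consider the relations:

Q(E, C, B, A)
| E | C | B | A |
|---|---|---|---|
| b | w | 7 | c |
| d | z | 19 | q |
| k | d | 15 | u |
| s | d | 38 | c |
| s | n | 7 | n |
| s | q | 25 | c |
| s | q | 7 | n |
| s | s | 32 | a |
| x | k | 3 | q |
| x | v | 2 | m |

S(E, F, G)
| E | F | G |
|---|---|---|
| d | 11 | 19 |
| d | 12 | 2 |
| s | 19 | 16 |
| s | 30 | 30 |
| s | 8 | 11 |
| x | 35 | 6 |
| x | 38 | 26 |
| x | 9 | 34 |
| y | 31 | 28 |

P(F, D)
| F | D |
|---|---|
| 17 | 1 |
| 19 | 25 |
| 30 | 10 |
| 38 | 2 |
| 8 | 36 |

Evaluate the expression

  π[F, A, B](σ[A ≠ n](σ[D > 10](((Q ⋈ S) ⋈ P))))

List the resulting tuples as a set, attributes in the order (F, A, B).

{(19, a, 32), (19, c, 25), (19, c, 38), (8, a, 32), (8, c, 25), (8, c, 38)}

Joining Q and S on E yields {(d, z, 19, q, 11, 19), (d, z, 19, q, 12, 2), (s, d, 38, c, 19, 16), (s, d, 38, c, 30, 30), (s, d, 38, c, 8, 11), (s, n, 7, n, 19, 16), (s, n, 7, n, 30, 30), (s, n, 7, n, 8, 11), (s, q, 25, c, 19, 16), (s, q, 25, c, 30, 30), (s, q, 25, c, 8, 11), (s, q, 7, n, 19, 16), (s, q, 7, n, 30, 30), (s, q, 7, n, 8, 11), (s, s, 32, a, 19, 16), (s, s, 32, a, 30, 30), (s, s, 32, a, 8, 11), (x, k, 3, q, 35, 6), (x, k, 3, q, 38, 26), (x, k, 3, q, 9, 34), (x, v, 2, m, 35, 6), (x, v, 2, m, 38, 26), (x, v, 2, m, 9, 34)}.
Joining (Q ⋈ S) and P on F yields {(s, d, 38, c, 19, 16, 25), (s, d, 38, c, 30, 30, 10), (s, d, 38, c, 8, 11, 36), (s, n, 7, n, 19, 16, 25), (s, n, 7, n, 30, 30, 10), (s, n, 7, n, 8, 11, 36), (s, q, 25, c, 19, 16, 25), (s, q, 25, c, 30, 30, 10), (s, q, 25, c, 8, 11, 36), (s, q, 7, n, 19, 16, 25), (s, q, 7, n, 30, 30, 10), (s, q, 7, n, 8, 11, 36), (s, s, 32, a, 19, 16, 25), (s, s, 32, a, 30, 30, 10), (s, s, 32, a, 8, 11, 36), (x, k, 3, q, 38, 26, 2), (x, v, 2, m, 38, 26, 2)}.
Apply σ_{D > 10}; surviving tuples: {(s, d, 38, c, 19, 16, 25), (s, d, 38, c, 8, 11, 36), (s, n, 7, n, 19, 16, 25), (s, n, 7, n, 8, 11, 36), (s, q, 25, c, 19, 16, 25), (s, q, 25, c, 8, 11, 36), (s, q, 7, n, 19, 16, 25), (s, q, 7, n, 8, 11, 36), (s, s, 32, a, 19, 16, 25), (s, s, 32, a, 8, 11, 36)}
Apply σ_{A ≠ n}; surviving tuples: {(s, d, 38, c, 19, 16, 25), (s, d, 38, c, 8, 11, 36), (s, q, 25, c, 19, 16, 25), (s, q, 25, c, 8, 11, 36), (s, s, 32, a, 19, 16, 25), (s, s, 32, a, 8, 11, 36)}
Keep only column(s) F, A, B: {(19, a, 32), (19, c, 25), (19, c, 38), (8, a, 32), (8, c, 25), (8, c, 38)}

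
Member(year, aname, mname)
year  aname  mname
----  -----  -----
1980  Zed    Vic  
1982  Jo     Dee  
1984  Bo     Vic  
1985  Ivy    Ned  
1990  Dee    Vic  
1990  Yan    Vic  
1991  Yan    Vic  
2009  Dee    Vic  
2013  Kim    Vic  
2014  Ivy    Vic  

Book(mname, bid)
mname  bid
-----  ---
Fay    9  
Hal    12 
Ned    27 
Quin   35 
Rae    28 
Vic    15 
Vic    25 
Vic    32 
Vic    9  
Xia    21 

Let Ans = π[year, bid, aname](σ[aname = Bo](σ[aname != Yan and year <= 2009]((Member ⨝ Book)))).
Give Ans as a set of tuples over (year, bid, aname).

Member ⋈ Book (natural join on mname): {(1980, Zed, Vic, 15), (1980, Zed, Vic, 25), (1980, Zed, Vic, 32), (1980, Zed, Vic, 9), (1984, Bo, Vic, 15), (1984, Bo, Vic, 25), (1984, Bo, Vic, 32), (1984, Bo, Vic, 9), (1985, Ivy, Ned, 27), (1990, Dee, Vic, 15), (1990, Dee, Vic, 25), (1990, Dee, Vic, 32), (1990, Dee, Vic, 9), (1990, Yan, Vic, 15), (1990, Yan, Vic, 25), (1990, Yan, Vic, 32), (1990, Yan, Vic, 9), (1991, Yan, Vic, 15), (1991, Yan, Vic, 25), (1991, Yan, Vic, 32), (1991, Yan, Vic, 9), (2009, Dee, Vic, 15), (2009, Dee, Vic, 25), (2009, Dee, Vic, 32), (2009, Dee, Vic, 9), (2013, Kim, Vic, 15), (2013, Kim, Vic, 25), (2013, Kim, Vic, 32), (2013, Kim, Vic, 9), (2014, Ivy, Vic, 15), (2014, Ivy, Vic, 25), (2014, Ivy, Vic, 32), (2014, Ivy, Vic, 9)}
σ[aname != Yan and year <= 2009]: keep tuples satisfying aname != Yan and year <= 2009 → {(1980, Zed, Vic, 15), (1980, Zed, Vic, 25), (1980, Zed, Vic, 32), (1980, Zed, Vic, 9), (1984, Bo, Vic, 15), (1984, Bo, Vic, 25), (1984, Bo, Vic, 32), (1984, Bo, Vic, 9), (1985, Ivy, Ned, 27), (1990, Dee, Vic, 15), (1990, Dee, Vic, 25), (1990, Dee, Vic, 32), (1990, Dee, Vic, 9), (2009, Dee, Vic, 15), (2009, Dee, Vic, 25), (2009, Dee, Vic, 32), (2009, Dee, Vic, 9)}
σ[aname = Bo]: keep tuples satisfying aname = Bo → {(1984, Bo, Vic, 15), (1984, Bo, Vic, 25), (1984, Bo, Vic, 32), (1984, Bo, Vic, 9)}
Projecting to year, bid, aname: {(1984, 15, Bo), (1984, 25, Bo), (1984, 32, Bo), (1984, 9, Bo)}

{(1984, 15, Bo), (1984, 25, Bo), (1984, 32, Bo), (1984, 9, Bo)}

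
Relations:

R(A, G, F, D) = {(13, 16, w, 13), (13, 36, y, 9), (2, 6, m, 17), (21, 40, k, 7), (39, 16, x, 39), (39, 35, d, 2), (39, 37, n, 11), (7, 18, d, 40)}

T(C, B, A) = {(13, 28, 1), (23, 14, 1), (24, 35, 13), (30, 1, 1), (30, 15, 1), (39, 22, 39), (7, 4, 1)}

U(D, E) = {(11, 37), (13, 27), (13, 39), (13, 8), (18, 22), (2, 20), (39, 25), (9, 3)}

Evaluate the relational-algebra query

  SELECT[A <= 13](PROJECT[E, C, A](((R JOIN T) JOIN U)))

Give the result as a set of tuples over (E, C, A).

Natural join on A: {(13, 16, w, 13, 24, 35), (13, 36, y, 9, 24, 35), (39, 16, x, 39, 39, 22), (39, 35, d, 2, 39, 22), (39, 37, n, 11, 39, 22)}
Natural join on D: {(13, 16, w, 13, 24, 35, 27), (13, 16, w, 13, 24, 35, 39), (13, 16, w, 13, 24, 35, 8), (13, 36, y, 9, 24, 35, 3), (39, 16, x, 39, 39, 22, 25), (39, 35, d, 2, 39, 22, 20), (39, 37, n, 11, 39, 22, 37)}
π[E, C, A]: project onto (E, C, A) → {(20, 39, 39), (25, 39, 39), (27, 24, 13), (3, 24, 13), (37, 39, 39), (39, 24, 13), (8, 24, 13)}
σ[A <= 13]: keep tuples satisfying A <= 13 → {(27, 24, 13), (3, 24, 13), (39, 24, 13), (8, 24, 13)}

{(27, 24, 13), (3, 24, 13), (39, 24, 13), (8, 24, 13)}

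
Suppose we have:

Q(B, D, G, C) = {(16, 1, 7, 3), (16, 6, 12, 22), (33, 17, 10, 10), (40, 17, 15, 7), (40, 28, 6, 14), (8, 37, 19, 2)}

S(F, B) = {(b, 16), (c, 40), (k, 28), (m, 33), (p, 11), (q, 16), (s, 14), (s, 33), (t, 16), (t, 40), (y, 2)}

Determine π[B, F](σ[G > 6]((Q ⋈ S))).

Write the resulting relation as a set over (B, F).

Natural join on B: {(16, 1, 7, 3, b), (16, 1, 7, 3, q), (16, 1, 7, 3, t), (16, 6, 12, 22, b), (16, 6, 12, 22, q), (16, 6, 12, 22, t), (33, 17, 10, 10, m), (33, 17, 10, 10, s), (40, 17, 15, 7, c), (40, 17, 15, 7, t), (40, 28, 6, 14, c), (40, 28, 6, 14, t)}
Filtering on G > 6 leaves {(16, 1, 7, 3, b), (16, 1, 7, 3, q), (16, 1, 7, 3, t), (16, 6, 12, 22, b), (16, 6, 12, 22, q), (16, 6, 12, 22, t), (33, 17, 10, 10, m), (33, 17, 10, 10, s), (40, 17, 15, 7, c), (40, 17, 15, 7, t)}.
Projecting to B, F (3 duplicate(s) eliminated): {(16, b), (16, q), (16, t), (33, m), (33, s), (40, c), (40, t)}

{(16, b), (16, q), (16, t), (33, m), (33, s), (40, c), (40, t)}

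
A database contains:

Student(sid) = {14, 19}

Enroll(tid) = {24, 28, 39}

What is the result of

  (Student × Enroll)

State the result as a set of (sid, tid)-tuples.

{(14, 24), (14, 28), (14, 39), (19, 24), (19, 28), (19, 39)}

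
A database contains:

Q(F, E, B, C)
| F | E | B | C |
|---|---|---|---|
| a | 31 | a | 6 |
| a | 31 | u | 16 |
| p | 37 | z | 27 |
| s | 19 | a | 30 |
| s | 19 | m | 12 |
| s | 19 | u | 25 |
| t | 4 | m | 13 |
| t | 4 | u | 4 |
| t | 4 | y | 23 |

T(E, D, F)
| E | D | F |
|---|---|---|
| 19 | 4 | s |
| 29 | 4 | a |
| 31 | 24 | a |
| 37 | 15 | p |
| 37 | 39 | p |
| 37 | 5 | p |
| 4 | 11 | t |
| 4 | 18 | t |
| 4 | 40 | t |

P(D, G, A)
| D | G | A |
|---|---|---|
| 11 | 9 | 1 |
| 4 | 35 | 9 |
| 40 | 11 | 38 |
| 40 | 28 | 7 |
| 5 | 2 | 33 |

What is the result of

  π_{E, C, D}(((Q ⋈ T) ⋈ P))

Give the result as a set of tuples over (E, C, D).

{(19, 12, 4), (19, 25, 4), (19, 30, 4), (37, 27, 5), (4, 13, 11), (4, 13, 40), (4, 23, 11), (4, 23, 40), (4, 4, 11), (4, 4, 40)}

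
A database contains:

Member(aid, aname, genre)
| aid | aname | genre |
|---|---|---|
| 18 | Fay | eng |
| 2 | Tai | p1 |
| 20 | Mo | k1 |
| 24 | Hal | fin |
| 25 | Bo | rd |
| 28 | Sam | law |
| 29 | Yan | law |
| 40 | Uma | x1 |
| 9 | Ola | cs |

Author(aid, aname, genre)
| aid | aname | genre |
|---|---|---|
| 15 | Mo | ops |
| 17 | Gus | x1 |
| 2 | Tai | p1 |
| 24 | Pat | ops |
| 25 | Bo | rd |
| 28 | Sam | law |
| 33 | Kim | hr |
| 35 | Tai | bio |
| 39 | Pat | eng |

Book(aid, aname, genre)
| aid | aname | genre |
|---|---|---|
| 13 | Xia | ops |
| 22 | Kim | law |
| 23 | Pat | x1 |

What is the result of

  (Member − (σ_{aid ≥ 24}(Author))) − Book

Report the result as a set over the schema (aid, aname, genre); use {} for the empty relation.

Apply σ_{aid ≥ 24}; surviving tuples: {(24, Pat, ops), (25, Bo, rd), (28, Sam, law), (33, Kim, hr), (35, Tai, bio), (39, Pat, eng)}
Difference: {(18, Fay, eng), (2, Tai, p1), (20, Mo, k1), (24, Hal, fin), (25, Bo, rd), (28, Sam, law), (29, Yan, law), (40, Uma, x1), (9, Ola, cs)} with {(24, Pat, ops), (25, Bo, rd), (28, Sam, law), (33, Kim, hr), (35, Tai, bio), (39, Pat, eng)} → {(18, Fay, eng), (2, Tai, p1), (20, Mo, k1), (24, Hal, fin), (29, Yan, law), (40, Uma, x1), (9, Ola, cs)}
Difference: {(18, Fay, eng), (2, Tai, p1), (20, Mo, k1), (24, Hal, fin), (29, Yan, law), (40, Uma, x1), (9, Ola, cs)} with {(13, Xia, ops), (22, Kim, law), (23, Pat, x1)} → {(18, Fay, eng), (2, Tai, p1), (20, Mo, k1), (24, Hal, fin), (29, Yan, law), (40, Uma, x1), (9, Ola, cs)}

{(18, Fay, eng), (2, Tai, p1), (20, Mo, k1), (24, Hal, fin), (29, Yan, law), (40, Uma, x1), (9, Ola, cs)}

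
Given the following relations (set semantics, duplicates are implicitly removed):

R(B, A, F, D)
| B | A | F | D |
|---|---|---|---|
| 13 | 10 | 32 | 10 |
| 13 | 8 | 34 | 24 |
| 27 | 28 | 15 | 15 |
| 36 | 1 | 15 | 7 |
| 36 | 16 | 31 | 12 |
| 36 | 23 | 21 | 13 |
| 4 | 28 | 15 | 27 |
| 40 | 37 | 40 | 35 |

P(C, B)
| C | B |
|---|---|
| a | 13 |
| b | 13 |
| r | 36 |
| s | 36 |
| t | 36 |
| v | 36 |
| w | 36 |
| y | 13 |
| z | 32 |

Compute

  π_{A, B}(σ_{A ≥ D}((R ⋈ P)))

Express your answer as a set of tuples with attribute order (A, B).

R ⋈ P (natural join on B): {(13, 10, 32, 10, a), (13, 10, 32, 10, b), (13, 10, 32, 10, y), (13, 8, 34, 24, a), (13, 8, 34, 24, b), (13, 8, 34, 24, y), (36, 1, 15, 7, r), (36, 1, 15, 7, s), (36, 1, 15, 7, t), (36, 1, 15, 7, v), (36, 1, 15, 7, w), (36, 16, 31, 12, r), (36, 16, 31, 12, s), (36, 16, 31, 12, t), (36, 16, 31, 12, v), (36, 16, 31, 12, w), (36, 23, 21, 13, r), (36, 23, 21, 13, s), (36, 23, 21, 13, t), (36, 23, 21, 13, v), (36, 23, 21, 13, w)}
Apply σ_{A ≥ D}; surviving tuples: {(13, 10, 32, 10, a), (13, 10, 32, 10, b), (13, 10, 32, 10, y), (36, 16, 31, 12, r), (36, 16, 31, 12, s), (36, 16, 31, 12, t), (36, 16, 31, 12, v), (36, 16, 31, 12, w), (36, 23, 21, 13, r), (36, 23, 21, 13, s), (36, 23, 21, 13, t), (36, 23, 21, 13, v), (36, 23, 21, 13, w)}
Projecting to A, B (10 duplicate(s) eliminated): {(10, 13), (16, 36), (23, 36)}

{(10, 13), (16, 36), (23, 36)}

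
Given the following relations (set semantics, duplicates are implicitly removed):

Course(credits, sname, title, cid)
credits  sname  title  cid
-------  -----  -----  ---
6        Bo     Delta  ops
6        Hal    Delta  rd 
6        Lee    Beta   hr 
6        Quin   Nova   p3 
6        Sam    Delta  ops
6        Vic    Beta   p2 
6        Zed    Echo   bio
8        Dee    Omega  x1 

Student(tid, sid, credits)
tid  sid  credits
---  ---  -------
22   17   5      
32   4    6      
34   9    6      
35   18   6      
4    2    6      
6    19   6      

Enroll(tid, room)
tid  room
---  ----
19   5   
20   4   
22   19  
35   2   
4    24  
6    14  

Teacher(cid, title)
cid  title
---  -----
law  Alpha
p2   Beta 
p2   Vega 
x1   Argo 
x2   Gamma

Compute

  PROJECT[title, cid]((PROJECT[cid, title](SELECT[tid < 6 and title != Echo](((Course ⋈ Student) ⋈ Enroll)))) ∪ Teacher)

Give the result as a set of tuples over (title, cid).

{(Alpha, law), (Argo, x1), (Beta, hr), (Beta, p2), (Delta, ops), (Delta, rd), (Gamma, x2), (Nova, p3), (Vega, p2)}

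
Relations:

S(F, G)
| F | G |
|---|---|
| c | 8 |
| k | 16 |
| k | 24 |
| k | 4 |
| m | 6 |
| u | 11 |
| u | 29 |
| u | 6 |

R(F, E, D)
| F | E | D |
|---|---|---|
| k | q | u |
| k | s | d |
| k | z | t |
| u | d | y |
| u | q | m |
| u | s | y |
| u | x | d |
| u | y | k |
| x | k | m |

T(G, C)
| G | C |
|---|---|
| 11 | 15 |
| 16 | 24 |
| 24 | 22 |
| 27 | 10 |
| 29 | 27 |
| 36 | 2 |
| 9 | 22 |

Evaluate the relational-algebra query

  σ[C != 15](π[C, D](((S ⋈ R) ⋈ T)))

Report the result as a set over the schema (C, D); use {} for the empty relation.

{(22, d), (22, t), (22, u), (24, d), (24, t), (24, u), (27, d), (27, k), (27, m), (27, y)}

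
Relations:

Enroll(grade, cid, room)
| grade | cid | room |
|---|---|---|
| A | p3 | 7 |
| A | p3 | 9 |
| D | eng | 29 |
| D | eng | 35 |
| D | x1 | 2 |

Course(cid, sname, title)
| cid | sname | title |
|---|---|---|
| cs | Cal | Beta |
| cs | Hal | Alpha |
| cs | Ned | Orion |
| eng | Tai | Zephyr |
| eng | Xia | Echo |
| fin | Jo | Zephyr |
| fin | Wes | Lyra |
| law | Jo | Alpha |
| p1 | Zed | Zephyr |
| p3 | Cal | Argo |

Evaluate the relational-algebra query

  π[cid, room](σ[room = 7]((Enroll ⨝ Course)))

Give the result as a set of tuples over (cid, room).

{(p3, 7)}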